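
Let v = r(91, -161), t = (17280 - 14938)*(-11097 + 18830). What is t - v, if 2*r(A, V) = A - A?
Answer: 18110686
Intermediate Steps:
r(A, V) = 0 (r(A, V) = (A - A)/2 = (½)*0 = 0)
t = 18110686 (t = 2342*7733 = 18110686)
v = 0
t - v = 18110686 - 1*0 = 18110686 + 0 = 18110686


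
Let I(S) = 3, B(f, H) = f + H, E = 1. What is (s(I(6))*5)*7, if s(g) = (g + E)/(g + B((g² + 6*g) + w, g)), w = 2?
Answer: 4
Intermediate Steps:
B(f, H) = H + f
s(g) = (1 + g)/(2 + g² + 8*g) (s(g) = (g + 1)/(g + (g + ((g² + 6*g) + 2))) = (1 + g)/(g + (g + (2 + g² + 6*g))) = (1 + g)/(g + (2 + g² + 7*g)) = (1 + g)/(2 + g² + 8*g))
(s(I(6))*5)*7 = (((1 + 3)/(2 + 3² + 8*3))*5)*7 = ((4/(2 + 9 + 24))*5)*7 = ((4/35)*5)*7 = (4/7)*7 = 4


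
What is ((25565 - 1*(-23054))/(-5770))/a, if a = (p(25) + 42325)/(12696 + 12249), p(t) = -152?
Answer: -242560191/48667642 ≈ -4.9840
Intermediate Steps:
a = 42173/24945 (a = (-152 + 42325)/(12696 + 12249) = 42173/24945 ≈ 1.6906)
((25565 - 1*(-23054))/(-5770))/a = ((25565 - 1*(-23054))/(-5770))/(42173/24945) = ((25565 + 23054)*(-1/5770))*(24945/42173) = (48619*(-1/5770))*(24945/42173) = -48619/5770*24945/42173 = -242560191/48667642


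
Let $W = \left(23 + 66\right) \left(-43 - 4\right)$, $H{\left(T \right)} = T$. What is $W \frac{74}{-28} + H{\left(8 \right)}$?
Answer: $\frac{154883}{14} \approx 11063.0$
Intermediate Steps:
$W = -4183$ ($W = 89 \left(-47\right) = -4183$)
$W \frac{74}{-28} + H{\left(8 \right)} = - 4183 \frac{74}{-28} + 8 = - 4183 \cdot 74 \left(- \frac{1}{28}\right) + 8 = \left(-4183\right) \left(- \frac{37}{14}\right) + 8 = \frac{154771}{14} + 8 = \frac{154883}{14}$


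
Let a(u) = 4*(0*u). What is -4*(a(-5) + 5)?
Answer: -20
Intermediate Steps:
a(u) = 0 (a(u) = 4*0 = 0)
-4*(a(-5) + 5) = -4*(0 + 5) = -4*5 = -20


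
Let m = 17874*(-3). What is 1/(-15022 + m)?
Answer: -1/68644 ≈ -1.4568e-5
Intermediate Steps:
m = -53622
1/(-15022 + m) = 1/(-15022 - 53622) = 1/(-68644) = -1/68644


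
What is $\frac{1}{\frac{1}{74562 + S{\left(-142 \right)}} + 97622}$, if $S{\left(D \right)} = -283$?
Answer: $\frac{74279}{7251264539} \approx 1.0244 \cdot 10^{-5}$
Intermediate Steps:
$\frac{1}{\frac{1}{74562 + S{\left(-142 \right)}} + 97622} = \frac{1}{\frac{1}{74562 - 283} + 97622} = \frac{1}{\frac{1}{74279} + 97622} = \frac{1}{\frac{7251264539}{74279}} = \frac{74279}{7251264539}$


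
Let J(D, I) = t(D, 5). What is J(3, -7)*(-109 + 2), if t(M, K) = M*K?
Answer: -1605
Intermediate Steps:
t(M, K) = K*M
J(D, I) = 5*D
J(3, -7)*(-109 + 2) = (5*3)*(-109 + 2) = 15*(-107) = -1605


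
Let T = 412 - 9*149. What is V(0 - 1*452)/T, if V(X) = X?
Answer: 452/929 ≈ 0.48654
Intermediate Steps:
T = -929 (T = 412 - 1341 = -929)
V(0 - 1*452)/T = (0 - 1*452)/(-929) = (0 - 452)*(-1/929) = -452*(-1/929) = 452/929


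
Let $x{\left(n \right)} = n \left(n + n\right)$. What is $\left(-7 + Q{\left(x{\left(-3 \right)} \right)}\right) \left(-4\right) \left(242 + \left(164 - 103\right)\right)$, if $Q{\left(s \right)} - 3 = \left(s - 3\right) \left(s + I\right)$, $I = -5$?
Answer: $-231492$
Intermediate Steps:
$x{\left(n \right)} = 2 n^{2}$ ($x{\left(n \right)} = n 2 n = 2 n^{2}$)
$Q{\left(s \right)} = 3 + \left(-5 + s\right) \left(-3 + s\right)$ ($Q{\left(s \right)} = 3 + \left(s - 3\right) \left(s - 5\right) = 3 + \left(-3 + s\right) \left(-5 + s\right) = 3 + \left(-5 + s\right) \left(-3 + s\right)$)
$\left(-7 + Q{\left(x{\left(-3 \right)} \right)}\right) \left(-4\right) \left(242 + \left(164 - 103\right)\right) = \left(-7 + \left(18 + \left(2 \left(-3\right)^{2}\right)^{2} - 8 \cdot 2 \left(-3\right)^{2}\right)\right) \left(-4\right) \left(242 + \left(164 - 103\right)\right) = \left(-7 + \left(18 + \left(2 \cdot 9\right)^{2} - 8 \cdot 2 \cdot 9\right)\right) \left(-4\right) \left(242 + \left(164 - 103\right)\right) = \left(-7 + \left(18 + 18^{2} - 144\right)\right) \left(-4\right) \left(242 + 61\right) = \left(-7 + \left(18 + 324 - 144\right)\right) \left(-4\right) 303 = \left(-7 + 198\right) \left(-4\right) 303 = 191 \left(-4\right) 303 = \left(-764\right) 303 = -231492$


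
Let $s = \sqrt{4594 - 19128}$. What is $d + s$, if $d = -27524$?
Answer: $-27524 + 13 i \sqrt{86} \approx -27524.0 + 120.56 i$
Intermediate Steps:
$s = 13 i \sqrt{86}$ ($s = \sqrt{-14534} = 13 i \sqrt{86} \approx 120.56 i$)
$d + s = -27524 + 13 i \sqrt{86}$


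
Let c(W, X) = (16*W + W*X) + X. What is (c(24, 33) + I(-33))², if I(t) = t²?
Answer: 5280804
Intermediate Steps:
c(W, X) = X + 16*W + W*X
(c(24, 33) + I(-33))² = ((33 + 16*24 + 24*33) + (-33)²)² = ((33 + 384 + 792) + 1089)² = (1209 + 1089)² = 2298² = 5280804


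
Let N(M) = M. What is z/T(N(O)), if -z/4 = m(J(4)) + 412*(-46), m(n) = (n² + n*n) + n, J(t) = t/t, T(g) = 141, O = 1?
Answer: 75796/141 ≈ 537.56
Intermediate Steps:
J(t) = 1
m(n) = n + 2*n² (m(n) = (n² + n²) + n = 2*n² + n = n + 2*n²)
z = 75796 (z = -4*(1*(1 + 2*1) + 412*(-46)) = -4*(1*(1 + 2) - 18952) = -4*(1*3 - 18952) = -4*(3 - 18952) = -4*(-18949) = 75796)
z/T(N(O)) = 75796/141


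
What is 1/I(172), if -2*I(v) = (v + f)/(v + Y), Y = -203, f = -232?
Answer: -31/30 ≈ -1.0333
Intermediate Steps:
I(v) = -(-232 + v)/(2*(-203 + v)) (I(v) = -(v - 232)/(2*(v - 203)) = -(-232 + v)/(2*(-203 + v)))
1/I(172) = 1/((232 - 1*172)/(2*(-203 + 172))) = 1/((½)*(232 - 172)/(-31)) = 1/((½)*(-1/31)*60) = 1/(-30/31) = -31/30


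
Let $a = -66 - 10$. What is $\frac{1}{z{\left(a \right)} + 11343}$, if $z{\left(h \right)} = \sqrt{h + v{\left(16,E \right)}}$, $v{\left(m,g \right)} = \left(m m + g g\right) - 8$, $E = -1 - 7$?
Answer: $\frac{11343}{128663413} - \frac{2 \sqrt{59}}{128663413} \approx 8.8041 \cdot 10^{-5}$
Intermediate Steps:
$a = -76$
$E = -8$ ($E = -1 - 7 = -8$)
$v{\left(m,g \right)} = -8 + g^{2} + m^{2}$ ($v{\left(m,g \right)} = \left(m^{2} + g^{2}\right) - 8 = \left(g^{2} + m^{2}\right) - 8 = -8 + g^{2} + m^{2}$)
$z{\left(h \right)} = \sqrt{312 + h}$ ($z{\left(h \right)} = \sqrt{h + \left(-8 + \left(-8\right)^{2} + 16^{2}\right)} = \sqrt{h + \left(-8 + 64 + 256\right)} = \sqrt{h + 312} = \sqrt{312 + h}$)
$\frac{1}{z{\left(a \right)} + 11343} = \frac{1}{\sqrt{312 - 76} + 11343} = \frac{1}{\sqrt{236} + 11343} = \frac{1}{2 \sqrt{59} + 11343} = \frac{1}{11343 + 2 \sqrt{59}}$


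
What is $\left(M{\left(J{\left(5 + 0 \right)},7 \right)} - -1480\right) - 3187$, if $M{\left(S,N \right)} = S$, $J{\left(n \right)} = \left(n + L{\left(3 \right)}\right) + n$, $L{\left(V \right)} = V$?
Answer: $-1694$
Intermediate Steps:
$J{\left(n \right)} = 3 + 2 n$ ($J{\left(n \right)} = \left(n + 3\right) + n = \left(3 + n\right) + n = 3 + 2 n$)
$\left(M{\left(J{\left(5 + 0 \right)},7 \right)} - -1480\right) - 3187 = \left(\left(3 + 2 \left(5 + 0\right)\right) - -1480\right) - 3187 = \left(\left(3 + 2 \cdot 5\right) + 1480\right) - 3187 = \left(\left(3 + 10\right) + 1480\right) - 3187 = \left(13 + 1480\right) - 3187 = 1493 - 3187 = -1694$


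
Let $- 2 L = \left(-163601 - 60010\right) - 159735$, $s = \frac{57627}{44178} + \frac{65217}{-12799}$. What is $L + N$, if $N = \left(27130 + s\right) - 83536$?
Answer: $\frac{25494149106207}{188478074} \approx 1.3526 \cdot 10^{5}$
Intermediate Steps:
$s = - \frac{714529551}{188478074}$ ($s = 57627 \cdot \frac{1}{44178} + 65217 \left(- \frac{1}{12799}\right) = \frac{19209}{14726} - \frac{65217}{12799} = - \frac{714529551}{188478074} \approx -3.791$)
$N = - \frac{10632008771595}{188478074}$ ($N = \left(27130 - \frac{714529551}{188478074}\right) - 83536 = \frac{5112695618069}{188478074} - 83536 = - \frac{10632008771595}{188478074} \approx -56410.0$)
$L = 191673$ ($L = - \frac{\left(-163601 - 60010\right) - 159735}{2} = - \frac{-223611 - 159735}{2} = \left(- \frac{1}{2}\right) \left(-383346\right) = 191673$)
$L + N = 191673 - \frac{10632008771595}{188478074} = \frac{25494149106207}{188478074}$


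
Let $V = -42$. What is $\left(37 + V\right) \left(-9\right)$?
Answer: $45$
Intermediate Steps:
$\left(37 + V\right) \left(-9\right) = \left(37 - 42\right) \left(-9\right) = \left(-5\right) \left(-9\right) = 45$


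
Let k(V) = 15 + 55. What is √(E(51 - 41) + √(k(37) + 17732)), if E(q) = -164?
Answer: √(-164 + 3*√1978) ≈ 5.5295*I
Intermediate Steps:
k(V) = 70
√(E(51 - 41) + √(k(37) + 17732)) = √(-164 + √(70 + 17732)) = √(-164 + √17802) = √(-164 + 3*√1978)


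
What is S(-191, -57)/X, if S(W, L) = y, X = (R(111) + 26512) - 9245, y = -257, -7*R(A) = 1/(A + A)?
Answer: -399378/26832917 ≈ -0.014884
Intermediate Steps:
R(A) = -1/(14*A) (R(A) = -1/(7*(A + A)) = -1/(2*A)/7 = -1/(14*A))
X = 26832917/1554 (X = (-1/14/111 + 26512) - 9245 = (-1/14*1/111 + 26512) - 9245 = (-1/1554 + 26512) - 9245 = 41199647/1554 - 9245 = 26832917/1554 ≈ 17267.)
S(W, L) = -257
S(-191, -57)/X = -257/26832917/1554 = -257*1554/26832917 = -399378/26832917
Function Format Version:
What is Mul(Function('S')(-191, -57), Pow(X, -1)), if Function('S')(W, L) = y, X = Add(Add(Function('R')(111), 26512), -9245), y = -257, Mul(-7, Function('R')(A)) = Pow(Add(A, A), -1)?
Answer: Rational(-399378, 26832917) ≈ -0.014884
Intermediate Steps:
Function('R')(A) = Mul(Rational(-1, 14), Pow(A, -1)) (Function('R')(A) = Mul(Rational(-1, 7), Pow(Add(A, A), -1)) = Mul(Rational(-1, 7), Pow(Mul(2, A), -1)) = Mul(Rational(-1, 7), Mul(Rational(1, 2), Pow(A, -1))) = Mul(Rational(-1, 14), Pow(A, -1)))
X = Rational(26832917, 1554) (X = Add(Add(Mul(Rational(-1, 14), Pow(111, -1)), 26512), -9245) = Add(Add(Mul(Rational(-1, 14), Rational(1, 111)), 26512), -9245) = Add(Add(Rational(-1, 1554), 26512), -9245) = Add(Rational(41199647, 1554), -9245) = Rational(26832917, 1554) ≈ 17267.)
Function('S')(W, L) = -257
Mul(Function('S')(-191, -57), Pow(X, -1)) = Mul(-257, Pow(Rational(26832917, 1554), -1)) = Mul(-257, Rational(1554, 26832917)) = Rational(-399378, 26832917)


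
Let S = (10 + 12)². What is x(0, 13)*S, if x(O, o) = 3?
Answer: 1452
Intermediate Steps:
S = 484 (S = 22² = 484)
x(0, 13)*S = 3*484 = 1452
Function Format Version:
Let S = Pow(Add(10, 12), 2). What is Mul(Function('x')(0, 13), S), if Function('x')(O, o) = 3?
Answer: 1452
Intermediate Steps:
S = 484 (S = Pow(22, 2) = 484)
Mul(Function('x')(0, 13), S) = Mul(3, 484) = 1452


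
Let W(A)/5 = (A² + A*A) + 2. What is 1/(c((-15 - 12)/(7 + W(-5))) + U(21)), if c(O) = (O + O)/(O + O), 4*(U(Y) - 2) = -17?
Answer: -⅘ ≈ -0.80000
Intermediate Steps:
U(Y) = -9/4 (U(Y) = 2 + (¼)*(-17) = 2 - 17/4 = -9/4)
W(A) = 10 + 10*A² (W(A) = 5*((A² + A*A) + 2) = 5*((A² + A²) + 2) = 5*(2*A² + 2) = 5*(2 + 2*A²) = 10 + 10*A²)
c(O) = 1 (c(O) = (2*O)/((2*O)) = (2*O)*(1/(2*O)) = 1)
1/(c((-15 - 12)/(7 + W(-5))) + U(21)) = 1/(1 - 9/4) = 1/(-5/4) = -⅘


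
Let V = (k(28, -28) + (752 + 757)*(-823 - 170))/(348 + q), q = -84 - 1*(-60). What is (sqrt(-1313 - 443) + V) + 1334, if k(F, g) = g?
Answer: -1066249/324 + 2*I*sqrt(439) ≈ -3290.9 + 41.905*I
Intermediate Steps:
q = -24 (q = -84 + 60 = -24)
V = -1498465/324 (V = (-28 + (752 + 757)*(-823 - 170))/(348 - 24) = (-28 + 1509*(-993))/324 = (-28 - 1498437)*(1/324) = -1498465*1/324 = -1498465/324 ≈ -4624.9)
(sqrt(-1313 - 443) + V) + 1334 = (sqrt(-1313 - 443) - 1498465/324) + 1334 = (sqrt(-1756) - 1498465/324) + 1334 = (2*I*sqrt(439) - 1498465/324) + 1334 = (-1498465/324 + 2*I*sqrt(439)) + 1334 = -1066249/324 + 2*I*sqrt(439)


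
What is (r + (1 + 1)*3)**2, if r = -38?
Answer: 1024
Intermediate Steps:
(r + (1 + 1)*3)**2 = (-38 + (1 + 1)*3)**2 = (-38 + 2*3)**2 = (-38 + 6)**2 = (-32)**2 = 1024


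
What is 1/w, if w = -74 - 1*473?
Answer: -1/547 ≈ -0.0018282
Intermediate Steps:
w = -547 (w = -74 - 473 = -547)
1/w = 1/(-547) = -1/547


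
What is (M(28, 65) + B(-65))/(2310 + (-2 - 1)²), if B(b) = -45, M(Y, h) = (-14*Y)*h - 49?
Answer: -25574/2319 ≈ -11.028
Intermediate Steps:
M(Y, h) = -49 - 14*Y*h (M(Y, h) = -14*Y*h - 49 = -49 - 14*Y*h)
(M(28, 65) + B(-65))/(2310 + (-2 - 1)²) = ((-49 - 14*28*65) - 45)/(2310 + (-2 - 1)²) = ((-49 - 25480) - 45)/(2310 + (-3)²) = (-25529 - 45)/(2310 + 9) = -25574/2319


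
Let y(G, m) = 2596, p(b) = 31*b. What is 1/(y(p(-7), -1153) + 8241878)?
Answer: 1/8244474 ≈ 1.2129e-7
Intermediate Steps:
1/(y(p(-7), -1153) + 8241878) = 1/(2596 + 8241878) = 1/8244474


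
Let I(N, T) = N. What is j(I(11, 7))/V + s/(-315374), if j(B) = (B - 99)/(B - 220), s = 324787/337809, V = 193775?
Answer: -343487013047/392236900985731350 ≈ -8.7571e-7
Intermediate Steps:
s = 324787/337809 (s = 324787*(1/337809) = 324787/337809 ≈ 0.96145)
j(B) = (-99 + B)/(-220 + B)
j(I(11, 7))/V + s/(-315374) = ((-99 + 11)/(-220 + 11))/193775 + (324787/337809)/(-315374) = (-88/(-209))*(1/193775) + (324787/337809)*(-1/315374) = -1/209*(-88)*(1/193775) - 324787/106536175566 = (8/19)*(1/193775) - 324787/106536175566 = 8/3681725 - 324787/106536175566 = -343487013047/392236900985731350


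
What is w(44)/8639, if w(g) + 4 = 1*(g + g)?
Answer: 84/8639 ≈ 0.0097234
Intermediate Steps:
w(g) = -4 + 2*g (w(g) = -4 + 1*(g + g) = -4 + 1*(2*g) = -4 + 2*g)
w(44)/8639 = (-4 + 2*44)/8639 = (-4 + 88)*(1/8639) = 84*(1/8639) = 84/8639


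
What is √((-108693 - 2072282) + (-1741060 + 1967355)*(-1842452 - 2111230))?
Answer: I*√894700649165 ≈ 9.4589e+5*I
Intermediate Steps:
√((-108693 - 2072282) + (-1741060 + 1967355)*(-1842452 - 2111230)) = √(-2180975 + 226295*(-3953682)) = √(-2180975 - 894698468190) = √(-894700649165) = I*√894700649165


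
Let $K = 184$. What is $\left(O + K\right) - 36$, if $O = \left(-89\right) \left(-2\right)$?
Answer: $326$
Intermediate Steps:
$O = 178$
$\left(O + K\right) - 36 = \left(178 + 184\right) - 36 = 362 - 36 = 326$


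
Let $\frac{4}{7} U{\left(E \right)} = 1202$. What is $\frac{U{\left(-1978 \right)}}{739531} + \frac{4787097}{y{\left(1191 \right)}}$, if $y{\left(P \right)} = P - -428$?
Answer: $\frac{7080420074147}{2394601378} \approx 2956.8$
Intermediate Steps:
$U{\left(E \right)} = \frac{4207}{2}$ ($U{\left(E \right)} = \frac{7}{4} \cdot 1202 = \frac{4207}{2}$)
$y{\left(P \right)} = 428 + P$ ($y{\left(P \right)} = P + 428 = 428 + P$)
$\frac{U{\left(-1978 \right)}}{739531} + \frac{4787097}{y{\left(1191 \right)}} = \frac{4207}{2 \cdot 739531} + \frac{4787097}{428 + 1191} = \frac{4207}{2} \cdot \frac{1}{739531} + \frac{4787097}{1619} = \frac{4207}{1479062} + 4787097 \cdot \frac{1}{1619} = \frac{4207}{1479062} + \frac{4787097}{1619} = \frac{7080420074147}{2394601378}$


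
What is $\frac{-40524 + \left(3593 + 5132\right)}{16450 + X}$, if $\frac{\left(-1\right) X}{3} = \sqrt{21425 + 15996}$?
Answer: $- \frac{523093550}{270265711} - \frac{95397 \sqrt{37421}}{270265711} \approx -2.0038$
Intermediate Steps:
$X = - 3 \sqrt{37421}$ ($X = - 3 \sqrt{21425 + 15996} = - 3 \sqrt{37421} \approx -580.33$)
$\frac{-40524 + \left(3593 + 5132\right)}{16450 + X} = \frac{-40524 + \left(3593 + 5132\right)}{16450 - 3 \sqrt{37421}} = \frac{-40524 + 8725}{16450 - 3 \sqrt{37421}} = - \frac{31799}{16450 - 3 \sqrt{37421}}$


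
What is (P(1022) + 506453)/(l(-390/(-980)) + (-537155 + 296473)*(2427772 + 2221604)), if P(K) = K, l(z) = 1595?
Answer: -507475/1119021112837 ≈ -4.5350e-7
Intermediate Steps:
(P(1022) + 506453)/(l(-390/(-980)) + (-537155 + 296473)*(2427772 + 2221604)) = (1022 + 506453)/(1595 + (-537155 + 296473)*(2427772 + 2221604)) = 507475/(1595 - 240682*4649376) = 507475/(1595 - 1119021114432) = 507475/(-1119021112837) = 507475*(-1/1119021112837) = -507475/1119021112837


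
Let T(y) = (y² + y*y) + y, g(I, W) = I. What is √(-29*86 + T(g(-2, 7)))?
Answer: 2*I*√622 ≈ 49.88*I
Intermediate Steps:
T(y) = y + 2*y² (T(y) = (y² + y²) + y = 2*y² + y = y + 2*y²)
√(-29*86 + T(g(-2, 7))) = √(-29*86 - 2*(1 + 2*(-2))) = √(-2494 - 2*(1 - 4)) = √(-2494 - 2*(-3)) = √(-2494 + 6) = √(-2488) = 2*I*√622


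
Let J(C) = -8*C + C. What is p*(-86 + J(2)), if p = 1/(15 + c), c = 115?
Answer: -10/13 ≈ -0.76923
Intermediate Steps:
J(C) = -7*C
p = 1/130 (p = 1/(15 + 115) = 1/130 ≈ 0.0076923)
p*(-86 + J(2)) = (-86 - 7*2)/130 = (-86 - 14)/130 = (1/130)*(-100) = -10/13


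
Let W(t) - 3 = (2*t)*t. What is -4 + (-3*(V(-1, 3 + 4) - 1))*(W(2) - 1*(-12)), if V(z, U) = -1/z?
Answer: -4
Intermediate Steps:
W(t) = 3 + 2*t² (W(t) = 3 + (2*t)*t = 3 + 2*t²)
-4 + (-3*(V(-1, 3 + 4) - 1))*(W(2) - 1*(-12)) = -4 + (-3*(-1/(-1) - 1))*((3 + 2*2²) - 1*(-12)) = -4 + (-3*(-1*(-1) - 1))*((3 + 2*4) + 12) = -4 + (-3*(1 - 1))*((3 + 8) + 12) = -4 + (-3*0)*(11 + 12) = -4 + 0*23 = -4 + 0 = -4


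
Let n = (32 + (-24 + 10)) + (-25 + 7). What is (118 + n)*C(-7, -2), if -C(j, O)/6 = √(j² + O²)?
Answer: -708*√53 ≈ -5154.3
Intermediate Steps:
C(j, O) = -6*√(O² + j²) (C(j, O) = -6*√(j² + O²) = -6*√(O² + j²))
n = 0 (n = (32 - 14) - 18 = 18 - 18 = 0)
(118 + n)*C(-7, -2) = (118 + 0)*(-6*√((-2)² + (-7)²)) = 118*(-6*√(4 + 49)) = 118*(-6*√53) = -708*√53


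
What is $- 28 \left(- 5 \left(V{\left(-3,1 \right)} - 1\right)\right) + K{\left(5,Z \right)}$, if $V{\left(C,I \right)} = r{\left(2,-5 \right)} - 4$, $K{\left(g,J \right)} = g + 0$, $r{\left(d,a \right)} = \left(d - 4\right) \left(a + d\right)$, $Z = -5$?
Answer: $145$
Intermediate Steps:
$r{\left(d,a \right)} = \left(-4 + d\right) \left(a + d\right)$
$K{\left(g,J \right)} = g$
$V{\left(C,I \right)} = 2$ ($V{\left(C,I \right)} = \left(2^{2} - -20 - 8 - 10\right) - 4 = \left(4 + 20 - 8 - 10\right) - 4 = 6 - 4 = 2$)
$- 28 \left(- 5 \left(V{\left(-3,1 \right)} - 1\right)\right) + K{\left(5,Z \right)} = - 28 \left(- 5 \left(2 - 1\right)\right) + 5 = - 28 \left(\left(-5\right) 1\right) + 5 = \left(-28\right) \left(-5\right) + 5 = 140 + 5 = 145$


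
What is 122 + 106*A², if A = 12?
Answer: 15386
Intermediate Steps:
122 + 106*A² = 122 + 106*12² = 122 + 106*144 = 122 + 15264 = 15386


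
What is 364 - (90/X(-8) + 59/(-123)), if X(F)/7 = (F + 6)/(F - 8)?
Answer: 225257/861 ≈ 261.62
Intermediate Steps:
X(F) = 7*(6 + F)/(-8 + F) (X(F) = 7*((F + 6)/(F - 8)) = 7*((6 + F)/(-8 + F)) = 7*(6 + F)/(-8 + F))
364 - (90/X(-8) + 59/(-123)) = 364 - (90/((7*(6 - 8)/(-8 - 8))) + 59/(-123)) = 364 - (90/((7*(-2)/(-16))) + 59*(-1/123)) = 364 - (90/((7*(-1/16)*(-2))) - 59/123) = 364 - (90/(7/8) - 59/123) = 364 - (90*(8/7) - 59/123) = 364 - (720/7 - 59/123) = 364 - 1*88147/861 = 364 - 88147/861 = 225257/861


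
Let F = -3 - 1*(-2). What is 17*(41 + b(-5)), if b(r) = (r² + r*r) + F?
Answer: 1530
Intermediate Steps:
F = -1 (F = -3 + 2 = -1)
b(r) = -1 + 2*r² (b(r) = (r² + r*r) - 1 = (r² + r²) - 1 = 2*r² - 1 = -1 + 2*r²)
17*(41 + b(-5)) = 17*(41 + (-1 + 2*(-5)²)) = 17*(41 + (-1 + 2*25)) = 17*(41 + (-1 + 50)) = 17*(41 + 49) = 17*90 = 1530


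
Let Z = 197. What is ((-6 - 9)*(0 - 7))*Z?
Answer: 20685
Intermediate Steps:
((-6 - 9)*(0 - 7))*Z = ((-6 - 9)*(0 - 7))*197 = -15*(-7)*197 = 105*197 = 20685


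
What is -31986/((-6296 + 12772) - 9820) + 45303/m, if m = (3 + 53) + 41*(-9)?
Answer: -70740807/523336 ≈ -135.17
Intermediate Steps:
m = -313 (m = 56 - 369 = -313)
-31986/((-6296 + 12772) - 9820) + 45303/m = -31986/((-6296 + 12772) - 9820) + 45303/(-313) = -31986/(6476 - 9820) + 45303*(-1/313) = -31986/(-3344) - 45303/313 = -31986*(-1/3344) - 45303/313 = 15993/1672 - 45303/313 = -70740807/523336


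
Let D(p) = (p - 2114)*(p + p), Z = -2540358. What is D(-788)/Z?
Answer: -2286776/1270179 ≈ -1.8004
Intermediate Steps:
D(p) = 2*p*(-2114 + p) (D(p) = (-2114 + p)*(2*p) = 2*p*(-2114 + p))
D(-788)/Z = (2*(-788)*(-2114 - 788))/(-2540358) = (2*(-788)*(-2902))*(-1/2540358) = 4573552*(-1/2540358) = -2286776/1270179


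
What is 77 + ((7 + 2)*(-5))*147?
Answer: -6538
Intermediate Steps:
77 + ((7 + 2)*(-5))*147 = 77 + (9*(-5))*147 = 77 - 45*147 = 77 - 6615 = -6538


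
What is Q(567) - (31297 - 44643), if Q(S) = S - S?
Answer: 13346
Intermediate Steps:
Q(S) = 0
Q(567) - (31297 - 44643) = 0 - (31297 - 44643) = 0 - 1*(-13346) = 0 + 13346 = 13346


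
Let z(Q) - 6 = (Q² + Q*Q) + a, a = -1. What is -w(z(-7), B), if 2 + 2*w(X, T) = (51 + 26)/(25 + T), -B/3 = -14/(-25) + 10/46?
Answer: -2601/3724 ≈ -0.69844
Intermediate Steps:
B = -1341/575 (B = -3*(-14/(-25) + 10/46) = -3*(-14*(-1/25) + 10*(1/46)) = -3*(14/25 + 5/23) = -3*447/575 = -1341/575 ≈ -2.3322)
z(Q) = 5 + 2*Q² (z(Q) = 6 + ((Q² + Q*Q) - 1) = 6 + ((Q² + Q²) - 1) = 6 + (2*Q² - 1) = 6 + (-1 + 2*Q²) = 5 + 2*Q²)
w(X, T) = -1 + 77/(2*(25 + T)) (w(X, T) = -1 + ((51 + 26)/(25 + T))/2 = -1 + (77/(25 + T))/2 = -1 + 77/(2*(25 + T)))
-w(z(-7), B) = -(27/2 - 1*(-1341/575))/(25 - 1341/575) = -(27/2 + 1341/575)/13034/575 = -575*18207/(13034*1150) = -1*2601/3724 = -2601/3724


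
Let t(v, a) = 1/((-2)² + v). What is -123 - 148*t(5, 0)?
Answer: -1255/9 ≈ -139.44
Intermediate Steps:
t(v, a) = 1/(4 + v)
-123 - 148*t(5, 0) = -123 - 148/(4 + 5) = -123 - 148/9 = -1255/9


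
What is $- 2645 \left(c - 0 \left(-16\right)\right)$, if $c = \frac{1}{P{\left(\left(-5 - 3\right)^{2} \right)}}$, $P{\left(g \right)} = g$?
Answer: $- \frac{2645}{64} \approx -41.328$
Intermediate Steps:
$c = \frac{1}{64}$ ($c = \frac{1}{\left(-5 - 3\right)^{2}} = \frac{1}{\left(-8\right)^{2}} = \frac{1}{64} \approx 0.015625$)
$- 2645 \left(c - 0 \left(-16\right)\right) = - 2645 \left(\frac{1}{64} - 0 \left(-16\right)\right) = - 2645 \left(\frac{1}{64} - 0\right) = - 2645 \left(\frac{1}{64} + 0\right) = \left(-2645\right) \frac{1}{64} = - \frac{2645}{64}$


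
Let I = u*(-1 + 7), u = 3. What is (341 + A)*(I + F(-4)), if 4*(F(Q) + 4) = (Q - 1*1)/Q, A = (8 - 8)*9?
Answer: 78089/16 ≈ 4880.6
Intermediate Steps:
A = 0 (A = 0*9 = 0)
F(Q) = -4 + (-1 + Q)/(4*Q) (F(Q) = -4 + ((Q - 1*1)/Q)/4 = -4 + ((Q - 1)/Q)/4 = -4 + ((-1 + Q)/Q)/4 = -4 + (-1 + Q)/(4*Q))
I = 18 (I = 3*(-1 + 7) = 3*6 = 18)
(341 + A)*(I + F(-4)) = (341 + 0)*(18 + (¼)*(-1 - 15*(-4))/(-4)) = 341*(18 + (¼)*(-¼)*(-1 + 60)) = 341*(18 + (¼)*(-¼)*59) = 341*(18 - 59/16) = 341*(229/16) = 78089/16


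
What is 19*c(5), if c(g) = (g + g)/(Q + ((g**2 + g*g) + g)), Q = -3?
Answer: 95/26 ≈ 3.6538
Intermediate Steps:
c(g) = 2*g/(-3 + g + 2*g**2) (c(g) = (g + g)/(-3 + ((g**2 + g*g) + g)) = (2*g)/(-3 + ((g**2 + g**2) + g)) = (2*g)/(-3 + (2*g**2 + g)) = (2*g)/(-3 + (g + 2*g**2)) = (2*g)/(-3 + g + 2*g**2) = 2*g/(-3 + g + 2*g**2))
19*c(5) = 19*(2*5/(-3 + 5 + 2*5**2)) = 19*(2*5/(-3 + 5 + 2*25)) = 19*(2*5/(-3 + 5 + 50)) = 19*(2*5/52) = 19*(2*5*(1/52)) = 19*(5/26) = 95/26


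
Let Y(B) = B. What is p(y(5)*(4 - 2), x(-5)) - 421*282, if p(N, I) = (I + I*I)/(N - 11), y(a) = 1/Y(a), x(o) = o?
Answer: -6292366/53 ≈ -1.1872e+5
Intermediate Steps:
y(a) = 1/a
p(N, I) = (I + I²)/(-11 + N)
p(y(5)*(4 - 2), x(-5)) - 421*282 = -5*(1 - 5)/(-11 + (4 - 2)/5) - 421*282 = -5*(-4)/(-11 + (⅕)*2) - 118722 = -5*(-4)/(-11 + ⅖) - 118722 = -5*(-4)/(-53/5) - 118722 = -5*(-5/53)*(-4) - 118722 = -100/53 - 118722 = -6292366/53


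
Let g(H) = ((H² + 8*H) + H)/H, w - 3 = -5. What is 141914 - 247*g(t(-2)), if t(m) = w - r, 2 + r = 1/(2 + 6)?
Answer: 1117775/8 ≈ 1.3972e+5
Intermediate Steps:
r = -15/8 (r = -2 + 1/(2 + 6) = -2 + 1/8 = -2 + ⅛ = -15/8 ≈ -1.8750)
w = -2 (w = 3 - 5 = -2)
t(m) = -⅛ (t(m) = -2 - 1*(-15/8) = -2 + 15/8 = -⅛)
g(H) = (H² + 9*H)/H
141914 - 247*g(t(-2)) = 141914 - 247*(9 - ⅛) = 141914 - 247*71/8 = 141914 - 17537/8 = 1117775/8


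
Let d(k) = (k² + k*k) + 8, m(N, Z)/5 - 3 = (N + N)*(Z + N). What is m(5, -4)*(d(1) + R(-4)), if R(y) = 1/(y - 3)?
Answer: 4485/7 ≈ 640.71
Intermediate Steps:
m(N, Z) = 15 + 10*N*(N + Z) (m(N, Z) = 15 + 5*((N + N)*(Z + N)) = 15 + 5*((2*N)*(N + Z)) = 15 + 5*(2*N*(N + Z)) = 15 + 10*N*(N + Z))
R(y) = 1/(-3 + y)
d(k) = 8 + 2*k² (d(k) = (k² + k²) + 8 = 2*k² + 8 = 8 + 2*k²)
m(5, -4)*(d(1) + R(-4)) = (15 + 10*5² + 10*5*(-4))*((8 + 2*1²) + 1/(-3 - 4)) = (15 + 10*25 - 200)*((8 + 2*1) + 1/(-7)) = (15 + 250 - 200)*((8 + 2) - ⅐) = 65*(10 - ⅐) = 65*(69/7) = 4485/7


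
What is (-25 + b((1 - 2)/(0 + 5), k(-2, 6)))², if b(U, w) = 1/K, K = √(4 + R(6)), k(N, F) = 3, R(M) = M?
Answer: (250 - √10)²/100 ≈ 609.29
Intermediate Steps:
K = √10 (K = √(4 + 6) = √10 ≈ 3.1623)
b(U, w) = √10/10 (b(U, w) = 1/(√10) = √10/10)
(-25 + b((1 - 2)/(0 + 5), k(-2, 6)))² = (-25 + √10/10)²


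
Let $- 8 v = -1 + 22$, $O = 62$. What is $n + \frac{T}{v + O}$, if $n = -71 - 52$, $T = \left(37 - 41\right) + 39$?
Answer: $- \frac{11629}{95} \approx -122.41$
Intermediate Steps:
$v = - \frac{21}{8}$ ($v = - \frac{-1 + 22}{8} = \left(- \frac{1}{8}\right) 21 = - \frac{21}{8} \approx -2.625$)
$T = 35$ ($T = -4 + 39 = 35$)
$n = -123$
$n + \frac{T}{v + O} = -123 + \frac{1}{- \frac{21}{8} + 62} \cdot 35 = -123 + \frac{1}{\frac{475}{8}} \cdot 35 = -123 + \frac{8}{475} \cdot 35 = -123 + \frac{56}{95} = - \frac{11629}{95}$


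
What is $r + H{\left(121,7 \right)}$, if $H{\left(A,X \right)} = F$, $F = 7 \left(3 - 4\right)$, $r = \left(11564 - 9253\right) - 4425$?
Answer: $-2121$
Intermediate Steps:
$r = -2114$ ($r = 2311 - 4425 = -2114$)
$F = -7$ ($F = 7 \left(-1\right) = -7$)
$H{\left(A,X \right)} = -7$
$r + H{\left(121,7 \right)} = -2114 - 7 = -2121$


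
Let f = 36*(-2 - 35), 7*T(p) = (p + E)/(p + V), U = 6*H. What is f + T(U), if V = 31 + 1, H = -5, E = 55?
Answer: -18623/14 ≈ -1330.2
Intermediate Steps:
V = 32
U = -30 (U = 6*(-5) = -30)
T(p) = (55 + p)/(7*(32 + p)) (T(p) = ((p + 55)/(p + 32))/7 = ((55 + p)/(32 + p))/7 = (55 + p)/(7*(32 + p)))
f = -1332 (f = 36*(-37) = -1332)
f + T(U) = -1332 + (55 - 30)/(7*(32 - 30)) = -1332 + (1/7)*25/2 = -1332 + (1/7)*(1/2)*25 = -1332 + 25/14 = -18623/14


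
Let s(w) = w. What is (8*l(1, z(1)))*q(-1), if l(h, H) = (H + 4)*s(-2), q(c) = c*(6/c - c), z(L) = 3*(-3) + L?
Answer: 320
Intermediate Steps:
z(L) = -9 + L
q(c) = c*(-c + 6/c)
l(h, H) = -8 - 2*H (l(h, H) = (H + 4)*(-2) = (4 + H)*(-2) = -8 - 2*H)
(8*l(1, z(1)))*q(-1) = (8*(-8 - 2*(-9 + 1)))*(6 - 1*(-1)²) = (8*(-8 - 2*(-8)))*(6 - 1*1) = (8*(-8 + 16))*(6 - 1) = (8*8)*5 = 64*5 = 320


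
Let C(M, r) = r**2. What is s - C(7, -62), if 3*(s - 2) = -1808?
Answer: -13334/3 ≈ -4444.7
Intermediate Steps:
s = -1802/3 (s = 2 + (1/3)*(-1808) = 2 - 1808/3 = -1802/3 ≈ -600.67)
s - C(7, -62) = -1802/3 - 1*(-62)**2 = -1802/3 - 1*3844 = -1802/3 - 3844 = -13334/3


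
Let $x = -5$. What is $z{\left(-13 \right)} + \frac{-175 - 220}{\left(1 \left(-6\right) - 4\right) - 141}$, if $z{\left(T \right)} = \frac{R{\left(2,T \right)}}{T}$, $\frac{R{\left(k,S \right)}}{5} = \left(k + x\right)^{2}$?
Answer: $- \frac{1660}{1963} \approx -0.84564$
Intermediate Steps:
$R{\left(k,S \right)} = 5 \left(-5 + k\right)^{2}$ ($R{\left(k,S \right)} = 5 \left(k - 5\right)^{2} = 5 \left(-5 + k\right)^{2}$)
$z{\left(T \right)} = \frac{45}{T}$ ($z{\left(T \right)} = \frac{5 \left(-5 + 2\right)^{2}}{T} = \frac{5 \left(-3\right)^{2}}{T} = \frac{5 \cdot 9}{T} = \frac{45}{T}$)
$z{\left(-13 \right)} + \frac{-175 - 220}{\left(1 \left(-6\right) - 4\right) - 141} = \frac{45}{-13} + \frac{-175 - 220}{\left(1 \left(-6\right) - 4\right) - 141} = 45 \left(- \frac{1}{13}\right) - \frac{395}{\left(-6 - 4\right) - 141} = - \frac{45}{13} - \frac{395}{-10 - 141} = - \frac{45}{13} - \frac{395}{-151} = - \frac{45}{13} - - \frac{395}{151} = - \frac{45}{13} + \frac{395}{151} = - \frac{1660}{1963}$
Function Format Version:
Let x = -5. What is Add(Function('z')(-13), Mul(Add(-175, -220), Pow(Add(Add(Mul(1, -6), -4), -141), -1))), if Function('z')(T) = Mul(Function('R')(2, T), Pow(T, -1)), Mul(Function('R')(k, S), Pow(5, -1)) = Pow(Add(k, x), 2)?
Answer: Rational(-1660, 1963) ≈ -0.84564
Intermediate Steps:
Function('R')(k, S) = Mul(5, Pow(Add(-5, k), 2)) (Function('R')(k, S) = Mul(5, Pow(Add(k, -5), 2)) = Mul(5, Pow(Add(-5, k), 2)))
Function('z')(T) = Mul(45, Pow(T, -1)) (Function('z')(T) = Mul(Mul(5, Pow(Add(-5, 2), 2)), Pow(T, -1)) = Mul(Mul(5, Pow(-3, 2)), Pow(T, -1)) = Mul(Mul(5, 9), Pow(T, -1)) = Mul(45, Pow(T, -1)))
Add(Function('z')(-13), Mul(Add(-175, -220), Pow(Add(Add(Mul(1, -6), -4), -141), -1))) = Add(Mul(45, Pow(-13, -1)), Mul(Add(-175, -220), Pow(Add(Add(Mul(1, -6), -4), -141), -1))) = Add(Mul(45, Rational(-1, 13)), Mul(-395, Pow(Add(Add(-6, -4), -141), -1))) = Add(Rational(-45, 13), Mul(-395, Pow(Add(-10, -141), -1))) = Add(Rational(-45, 13), Mul(-395, Pow(-151, -1))) = Add(Rational(-45, 13), Mul(-395, Rational(-1, 151))) = Add(Rational(-45, 13), Rational(395, 151)) = Rational(-1660, 1963)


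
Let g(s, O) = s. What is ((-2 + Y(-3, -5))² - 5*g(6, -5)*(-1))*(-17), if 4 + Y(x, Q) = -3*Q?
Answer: -1887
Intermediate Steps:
Y(x, Q) = -4 - 3*Q
((-2 + Y(-3, -5))² - 5*g(6, -5)*(-1))*(-17) = ((-2 + (-4 - 3*(-5)))² - 5*6*(-1))*(-17) = ((-2 + (-4 + 15))² - 30*(-1))*(-17) = ((-2 + 11)² + 30)*(-17) = (9² + 30)*(-17) = (81 + 30)*(-17) = 111*(-17) = -1887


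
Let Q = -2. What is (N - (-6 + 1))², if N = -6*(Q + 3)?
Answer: 1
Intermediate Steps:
N = -6 (N = -6*(-2 + 3) = -6*1 = -6)
(N - (-6 + 1))² = (-6 - (-6 + 1))² = (-6 - 1*(-5))² = (-6 + 5)² = (-1)² = 1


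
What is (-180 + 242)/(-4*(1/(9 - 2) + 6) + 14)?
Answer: -217/37 ≈ -5.8649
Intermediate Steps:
(-180 + 242)/(-4*(1/(9 - 2) + 6) + 14) = 62/(-4*(1/7 + 6) + 14) = 62/(-4*(⅐ + 6) + 14) = 62/(-4*43/7 + 14) = 62/(-172/7 + 14) = 62/(-74/7) = 62*(-7/74) = -217/37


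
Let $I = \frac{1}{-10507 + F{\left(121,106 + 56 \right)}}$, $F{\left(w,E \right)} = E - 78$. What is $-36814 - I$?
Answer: $- \frac{383712321}{10423} \approx -36814.0$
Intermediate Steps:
$F{\left(w,E \right)} = -78 + E$
$I = - \frac{1}{10423}$ ($I = \frac{1}{-10507 + \left(-78 + \left(106 + 56\right)\right)} = \frac{1}{-10507 + \left(-78 + 162\right)} = \frac{1}{-10507 + 84} = \frac{1}{-10423} = - \frac{1}{10423} \approx -9.5942 \cdot 10^{-5}$)
$-36814 - I = -36814 - - \frac{1}{10423} = -36814 + \frac{1}{10423} = - \frac{383712321}{10423}$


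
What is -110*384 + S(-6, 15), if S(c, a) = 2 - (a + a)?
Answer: -42268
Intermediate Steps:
S(c, a) = 2 - 2*a
-110*384 + S(-6, 15) = -110*384 + (2 - 2*15) = -42240 + (2 - 30) = -42240 - 28 = -42268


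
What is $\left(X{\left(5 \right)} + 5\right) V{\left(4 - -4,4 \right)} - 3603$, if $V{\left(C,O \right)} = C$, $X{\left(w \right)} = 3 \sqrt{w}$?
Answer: $-3563 + 24 \sqrt{5} \approx -3509.3$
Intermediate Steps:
$\left(X{\left(5 \right)} + 5\right) V{\left(4 - -4,4 \right)} - 3603 = \left(3 \sqrt{5} + 5\right) \left(4 - -4\right) - 3603 = \left(5 + 3 \sqrt{5}\right) \left(4 + 4\right) - 3603 = \left(5 + 3 \sqrt{5}\right) 8 - 3603 = \left(40 + 24 \sqrt{5}\right) - 3603 = -3563 + 24 \sqrt{5}$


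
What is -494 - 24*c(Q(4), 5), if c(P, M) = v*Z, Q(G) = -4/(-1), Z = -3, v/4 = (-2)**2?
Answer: 658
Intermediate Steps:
v = 16 (v = 4*(-2)**2 = 4*4 = 16)
Q(G) = 4 (Q(G) = -4*(-1) = 4)
c(P, M) = -48 (c(P, M) = 16*(-3) = -48)
-494 - 24*c(Q(4), 5) = -494 - 24*(-48) = -494 - 1*(-1152) = -494 + 1152 = 658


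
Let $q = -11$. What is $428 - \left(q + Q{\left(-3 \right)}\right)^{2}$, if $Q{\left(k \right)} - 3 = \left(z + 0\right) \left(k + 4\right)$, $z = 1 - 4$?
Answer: $307$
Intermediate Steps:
$z = -3$ ($z = 1 - 4 = -3$)
$Q{\left(k \right)} = -9 - 3 k$ ($Q{\left(k \right)} = 3 + \left(-3 + 0\right) \left(k + 4\right) = 3 - 3 \left(4 + k\right) = 3 - \left(12 + 3 k\right) = -9 - 3 k$)
$428 - \left(q + Q{\left(-3 \right)}\right)^{2} = 428 - \left(-11 - 0\right)^{2} = 428 - \left(-11 + \left(-9 + 9\right)\right)^{2} = 428 - \left(-11 + 0\right)^{2} = 428 - \left(-11\right)^{2} = 428 - 121 = 307$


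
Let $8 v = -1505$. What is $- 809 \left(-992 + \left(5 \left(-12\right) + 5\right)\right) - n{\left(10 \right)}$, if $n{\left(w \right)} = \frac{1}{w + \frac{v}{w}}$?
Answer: $\frac{119430259}{141} \approx 8.4702 \cdot 10^{5}$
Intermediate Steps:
$v = - \frac{1505}{8}$ ($v = \frac{1}{8} \left(-1505\right) = - \frac{1505}{8} \approx -188.13$)
$n{\left(w \right)} = \frac{1}{w - \frac{1505}{8 w}}$
$- 809 \left(-992 + \left(5 \left(-12\right) + 5\right)\right) - n{\left(10 \right)} = - 809 \left(-992 + \left(5 \left(-12\right) + 5\right)\right) - 8 \cdot 10 \frac{1}{-1505 + 8 \cdot 10^{2}} = - 809 \left(-992 + \left(-60 + 5\right)\right) - 8 \cdot 10 \frac{1}{-1505 + 8 \cdot 100} = - 809 \left(-992 - 55\right) - 8 \cdot 10 \frac{1}{-1505 + 800} = \left(-809\right) \left(-1047\right) - 8 \cdot 10 \frac{1}{-705} = 847023 - 8 \cdot 10 \left(- \frac{1}{705}\right) = 847023 - - \frac{16}{141} = 847023 + \frac{16}{141} = \frac{119430259}{141}$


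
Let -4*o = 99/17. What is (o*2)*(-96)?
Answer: 4752/17 ≈ 279.53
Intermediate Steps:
o = -99/68 (o = -99/(4*17) = -¼*99/17 = -99/68 ≈ -1.4559)
(o*2)*(-96) = -99/68*2*(-96) = -99/34*(-96) = 4752/17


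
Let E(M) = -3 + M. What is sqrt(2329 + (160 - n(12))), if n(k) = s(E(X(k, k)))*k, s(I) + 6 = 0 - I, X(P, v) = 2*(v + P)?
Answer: sqrt(3101) ≈ 55.687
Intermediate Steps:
X(P, v) = 2*P + 2*v (X(P, v) = 2*(P + v) = 2*P + 2*v)
s(I) = -6 - I (s(I) = -6 + (0 - I) = -6 - I)
n(k) = k*(-3 - 4*k) (n(k) = (-6 - (-3 + (2*k + 2*k)))*k = (-6 - (-3 + 4*k))*k = (-6 + (3 - 4*k))*k = (-3 - 4*k)*k = k*(-3 - 4*k))
sqrt(2329 + (160 - n(12))) = sqrt(2329 + (160 - (-1)*12*(3 + 4*12))) = sqrt(2329 + (160 - (-1)*12*(3 + 48))) = sqrt(2329 + (160 - (-1)*12*51)) = sqrt(2329 + (160 - 1*(-612))) = sqrt(2329 + (160 + 612)) = sqrt(2329 + 772) = sqrt(3101)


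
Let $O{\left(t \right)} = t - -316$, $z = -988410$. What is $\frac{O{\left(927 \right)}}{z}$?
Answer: $- \frac{1243}{988410} \approx -0.0012576$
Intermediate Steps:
$O{\left(t \right)} = 316 + t$ ($O{\left(t \right)} = t + 316 = 316 + t$)
$\frac{O{\left(927 \right)}}{z} = \frac{316 + 927}{-988410} = 1243 \left(- \frac{1}{988410}\right) = - \frac{1243}{988410}$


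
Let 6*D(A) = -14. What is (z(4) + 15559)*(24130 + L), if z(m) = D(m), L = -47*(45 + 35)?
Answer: 316889300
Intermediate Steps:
L = -3760 (L = -47*80 = -3760)
D(A) = -7/3 (D(A) = (⅙)*(-14) = -7/3)
z(m) = -7/3
(z(4) + 15559)*(24130 + L) = (-7/3 + 15559)*(24130 - 3760) = (46670/3)*20370 = 316889300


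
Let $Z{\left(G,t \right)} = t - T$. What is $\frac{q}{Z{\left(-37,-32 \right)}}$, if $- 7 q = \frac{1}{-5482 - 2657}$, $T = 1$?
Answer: $- \frac{1}{1880109} \approx -5.3188 \cdot 10^{-7}$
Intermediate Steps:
$q = \frac{1}{56973}$ ($q = - \frac{1}{7 \left(-5482 - 2657\right)} = - \frac{1}{7 \left(-8139\right)} = \left(- \frac{1}{7}\right) \left(- \frac{1}{8139}\right) = \frac{1}{56973} \approx 1.7552 \cdot 10^{-5}$)
$Z{\left(G,t \right)} = -1 + t$ ($Z{\left(G,t \right)} = t - 1 = -1 + t$)
$\frac{q}{Z{\left(-37,-32 \right)}} = \frac{1}{56973 \left(-1 - 32\right)} = \frac{1}{56973 \left(-33\right)} = \frac{1}{56973} \left(- \frac{1}{33}\right) = - \frac{1}{1880109}$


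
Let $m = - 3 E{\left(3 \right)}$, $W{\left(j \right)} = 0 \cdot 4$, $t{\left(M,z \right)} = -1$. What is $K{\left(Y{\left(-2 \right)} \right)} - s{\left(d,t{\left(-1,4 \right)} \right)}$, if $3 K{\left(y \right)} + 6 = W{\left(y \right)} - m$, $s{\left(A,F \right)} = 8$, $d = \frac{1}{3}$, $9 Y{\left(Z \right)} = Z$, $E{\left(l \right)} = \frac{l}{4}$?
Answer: $- \frac{37}{4} \approx -9.25$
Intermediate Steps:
$E{\left(l \right)} = \frac{l}{4}$ ($E{\left(l \right)} = l \frac{1}{4} = \frac{l}{4}$)
$Y{\left(Z \right)} = \frac{Z}{9}$
$d = \frac{1}{3} \approx 0.33333$
$W{\left(j \right)} = 0$
$m = - \frac{9}{4}$ ($m = - 3 \cdot \frac{1}{4} \cdot 3 = \left(-3\right) \frac{3}{4} = - \frac{9}{4} \approx -2.25$)
$K{\left(y \right)} = - \frac{5}{4}$ ($K{\left(y \right)} = -2 + \frac{0 - - \frac{9}{4}}{3} = -2 + \frac{0 + \frac{9}{4}}{3} = -2 + \frac{1}{3} \cdot \frac{9}{4} = -2 + \frac{3}{4} = - \frac{5}{4}$)
$K{\left(Y{\left(-2 \right)} \right)} - s{\left(d,t{\left(-1,4 \right)} \right)} = - \frac{5}{4} - 8 = - \frac{37}{4}$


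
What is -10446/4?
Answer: -5223/2 ≈ -2611.5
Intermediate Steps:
-10446/4 = (¼)*(-10446) = -5223/2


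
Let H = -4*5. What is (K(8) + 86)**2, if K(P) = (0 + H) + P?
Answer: 5476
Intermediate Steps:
H = -20
K(P) = -20 + P (K(P) = (0 - 20) + P = -20 + P)
(K(8) + 86)**2 = ((-20 + 8) + 86)**2 = (-12 + 86)**2 = 74**2 = 5476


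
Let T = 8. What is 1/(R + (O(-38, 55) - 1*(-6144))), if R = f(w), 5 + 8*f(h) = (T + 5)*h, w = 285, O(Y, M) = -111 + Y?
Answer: 2/12915 ≈ 0.00015486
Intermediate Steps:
f(h) = -5/8 + 13*h/8 (f(h) = -5/8 + ((8 + 5)*h)/8 = -5/8 + (13*h)/8 = -5/8 + 13*h/8)
R = 925/2 (R = -5/8 + (13/8)*285 = -5/8 + 3705/8 = 925/2 ≈ 462.50)
1/(R + (O(-38, 55) - 1*(-6144))) = 1/(925/2 + ((-111 - 38) - 1*(-6144))) = 1/(925/2 + (-149 + 6144)) = 1/(925/2 + 5995) = 1/(12915/2) = 2/12915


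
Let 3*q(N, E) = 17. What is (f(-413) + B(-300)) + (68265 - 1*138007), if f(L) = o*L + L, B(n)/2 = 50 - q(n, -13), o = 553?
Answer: -895366/3 ≈ -2.9846e+5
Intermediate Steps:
q(N, E) = 17/3 (q(N, E) = (1/3)*17 = 17/3)
B(n) = 266/3 (B(n) = 2*(50 - 1*17/3) = 2*(50 - 17/3) = 2*(133/3) = 266/3)
f(L) = 554*L (f(L) = 553*L + L = 554*L)
(f(-413) + B(-300)) + (68265 - 1*138007) = (554*(-413) + 266/3) + (68265 - 1*138007) = (-228802 + 266/3) + (68265 - 138007) = -686140/3 - 69742 = -895366/3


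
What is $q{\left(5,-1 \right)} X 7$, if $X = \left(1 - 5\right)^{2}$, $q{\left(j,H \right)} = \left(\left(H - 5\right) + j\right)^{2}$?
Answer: $112$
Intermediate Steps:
$q{\left(j,H \right)} = \left(-5 + H + j\right)^{2}$ ($q{\left(j,H \right)} = \left(\left(H - 5\right) + j\right)^{2} = \left(\left(-5 + H\right) + j\right)^{2} = \left(-5 + H + j\right)^{2}$)
$X = 16$ ($X = \left(-4\right)^{2} = 16$)
$q{\left(5,-1 \right)} X 7 = \left(-5 - 1 + 5\right)^{2} \cdot 16 \cdot 7 = \left(-1\right)^{2} \cdot 16 \cdot 7 = 1 \cdot 16 \cdot 7 = 16 \cdot 7 = 112$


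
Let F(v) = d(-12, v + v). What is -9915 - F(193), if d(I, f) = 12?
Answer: -9927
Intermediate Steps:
F(v) = 12
-9915 - F(193) = -9915 - 1*12 = -9915 - 12 = -9927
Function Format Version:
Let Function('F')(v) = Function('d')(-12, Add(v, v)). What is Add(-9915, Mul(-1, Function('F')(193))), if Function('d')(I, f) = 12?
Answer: -9927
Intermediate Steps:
Function('F')(v) = 12
Add(-9915, Mul(-1, Function('F')(193))) = Add(-9915, Mul(-1, 12)) = Add(-9915, -12) = -9927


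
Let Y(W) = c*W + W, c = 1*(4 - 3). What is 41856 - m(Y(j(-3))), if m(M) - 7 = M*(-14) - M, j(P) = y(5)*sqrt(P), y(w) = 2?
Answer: 41849 + 60*I*sqrt(3) ≈ 41849.0 + 103.92*I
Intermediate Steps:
c = 1 (c = 1*1 = 1)
j(P) = 2*sqrt(P)
Y(W) = 2*W (Y(W) = 1*W + W = W + W = 2*W)
m(M) = 7 - 15*M (m(M) = 7 + (M*(-14) - M) = 7 + (-14*M - M) = 7 - 15*M)
41856 - m(Y(j(-3))) = 41856 - (7 - 30*2*sqrt(-3)) = 41856 - (7 - 30*2*(I*sqrt(3))) = 41856 - (7 - 30*2*I*sqrt(3)) = 41856 - (7 - 60*I*sqrt(3)) = 41856 + (-7 + 60*I*sqrt(3)) = 41849 + 60*I*sqrt(3)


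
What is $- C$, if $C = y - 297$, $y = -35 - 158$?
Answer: $490$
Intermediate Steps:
$y = -193$ ($y = -35 - 158 = -193$)
$C = -490$ ($C = -193 - 297 = -490$)
$- C = \left(-1\right) \left(-490\right) = 490$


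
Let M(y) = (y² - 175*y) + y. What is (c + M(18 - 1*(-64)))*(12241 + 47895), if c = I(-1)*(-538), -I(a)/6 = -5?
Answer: -1424261024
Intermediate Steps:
I(a) = 30 (I(a) = -6*(-5) = 30)
M(y) = y² - 174*y
c = -16140 (c = 30*(-538) = -16140)
(c + M(18 - 1*(-64)))*(12241 + 47895) = (-16140 + (18 - 1*(-64))*(-174 + (18 - 1*(-64))))*(12241 + 47895) = (-16140 + (18 + 64)*(-174 + (18 + 64)))*60136 = (-16140 + 82*(-174 + 82))*60136 = (-16140 + 82*(-92))*60136 = (-16140 - 7544)*60136 = -23684*60136 = -1424261024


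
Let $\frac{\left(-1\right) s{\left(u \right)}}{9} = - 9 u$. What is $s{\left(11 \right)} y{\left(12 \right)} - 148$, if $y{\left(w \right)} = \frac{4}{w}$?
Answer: $149$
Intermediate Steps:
$s{\left(u \right)} = 81 u$ ($s{\left(u \right)} = - 9 \left(- 9 u\right) = 81 u$)
$s{\left(11 \right)} y{\left(12 \right)} - 148 = 81 \cdot 11 \cdot \frac{4}{12} - 148 = 891 \cdot 4 \cdot \frac{1}{12} - 148 = 891 \cdot \frac{1}{3} - 148 = 297 - 148 = 149$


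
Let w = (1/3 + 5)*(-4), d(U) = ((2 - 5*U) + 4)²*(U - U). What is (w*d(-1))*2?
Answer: 0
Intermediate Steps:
d(U) = 0 (d(U) = (6 - 5*U)²*0 = 0)
w = -64/3 (w = (⅓ + 5)*(-4) = (16/3)*(-4) = -64/3 ≈ -21.333)
(w*d(-1))*2 = -64/3*0*2 = 0*2 = 0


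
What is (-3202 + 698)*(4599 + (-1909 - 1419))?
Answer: -3182584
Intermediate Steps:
(-3202 + 698)*(4599 + (-1909 - 1419)) = -2504*(4599 - 3328) = -2504*1271 = -3182584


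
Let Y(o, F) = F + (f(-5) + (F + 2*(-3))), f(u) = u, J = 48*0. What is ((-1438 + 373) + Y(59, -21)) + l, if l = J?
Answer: -1118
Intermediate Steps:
J = 0
l = 0
Y(o, F) = -11 + 2*F (Y(o, F) = F + (-5 + (F + 2*(-3))) = F + (-5 + (F - 6)) = F + (-5 + (-6 + F)) = F + (-11 + F) = -11 + 2*F)
((-1438 + 373) + Y(59, -21)) + l = ((-1438 + 373) + (-11 + 2*(-21))) + 0 = (-1065 + (-11 - 42)) + 0 = (-1065 - 53) + 0 = -1118 + 0 = -1118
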